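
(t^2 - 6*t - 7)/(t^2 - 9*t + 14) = (t + 1)/(t - 2)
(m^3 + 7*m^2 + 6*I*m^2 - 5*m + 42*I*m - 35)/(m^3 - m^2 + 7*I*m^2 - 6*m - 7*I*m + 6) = (m^2 + m*(7 + 5*I) + 35*I)/(m^2 + m*(-1 + 6*I) - 6*I)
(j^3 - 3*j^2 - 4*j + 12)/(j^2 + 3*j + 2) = (j^2 - 5*j + 6)/(j + 1)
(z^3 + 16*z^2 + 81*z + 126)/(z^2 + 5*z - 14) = (z^2 + 9*z + 18)/(z - 2)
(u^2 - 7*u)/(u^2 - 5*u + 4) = u*(u - 7)/(u^2 - 5*u + 4)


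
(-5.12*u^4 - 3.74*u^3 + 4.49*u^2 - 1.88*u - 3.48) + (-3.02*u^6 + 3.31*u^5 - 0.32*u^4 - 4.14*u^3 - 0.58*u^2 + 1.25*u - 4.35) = -3.02*u^6 + 3.31*u^5 - 5.44*u^4 - 7.88*u^3 + 3.91*u^2 - 0.63*u - 7.83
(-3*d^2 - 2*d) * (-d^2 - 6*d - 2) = 3*d^4 + 20*d^3 + 18*d^2 + 4*d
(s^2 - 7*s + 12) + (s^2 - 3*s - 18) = 2*s^2 - 10*s - 6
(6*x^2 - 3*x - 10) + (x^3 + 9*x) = x^3 + 6*x^2 + 6*x - 10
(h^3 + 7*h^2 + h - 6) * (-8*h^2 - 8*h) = -8*h^5 - 64*h^4 - 64*h^3 + 40*h^2 + 48*h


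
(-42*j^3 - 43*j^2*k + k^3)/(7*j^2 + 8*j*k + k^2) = (-42*j^2 - j*k + k^2)/(7*j + k)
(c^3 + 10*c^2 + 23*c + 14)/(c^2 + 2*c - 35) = (c^2 + 3*c + 2)/(c - 5)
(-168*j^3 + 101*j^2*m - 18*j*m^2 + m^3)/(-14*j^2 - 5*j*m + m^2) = (24*j^2 - 11*j*m + m^2)/(2*j + m)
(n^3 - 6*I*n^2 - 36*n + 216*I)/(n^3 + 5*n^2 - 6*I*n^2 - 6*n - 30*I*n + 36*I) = (n - 6)/(n - 1)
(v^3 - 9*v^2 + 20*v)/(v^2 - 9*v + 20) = v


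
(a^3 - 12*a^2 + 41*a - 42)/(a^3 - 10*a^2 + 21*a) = (a - 2)/a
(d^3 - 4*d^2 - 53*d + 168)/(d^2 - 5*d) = (d^3 - 4*d^2 - 53*d + 168)/(d*(d - 5))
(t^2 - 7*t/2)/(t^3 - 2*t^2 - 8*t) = (7/2 - t)/(-t^2 + 2*t + 8)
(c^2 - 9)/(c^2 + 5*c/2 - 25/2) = 2*(c^2 - 9)/(2*c^2 + 5*c - 25)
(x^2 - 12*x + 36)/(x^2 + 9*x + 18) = (x^2 - 12*x + 36)/(x^2 + 9*x + 18)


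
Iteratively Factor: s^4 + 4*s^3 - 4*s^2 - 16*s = (s + 2)*(s^3 + 2*s^2 - 8*s) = (s + 2)*(s + 4)*(s^2 - 2*s) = (s - 2)*(s + 2)*(s + 4)*(s)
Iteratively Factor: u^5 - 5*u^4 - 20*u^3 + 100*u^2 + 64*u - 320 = (u + 4)*(u^4 - 9*u^3 + 16*u^2 + 36*u - 80) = (u - 2)*(u + 4)*(u^3 - 7*u^2 + 2*u + 40) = (u - 4)*(u - 2)*(u + 4)*(u^2 - 3*u - 10) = (u - 5)*(u - 4)*(u - 2)*(u + 4)*(u + 2)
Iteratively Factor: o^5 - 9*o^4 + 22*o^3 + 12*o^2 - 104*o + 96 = (o - 2)*(o^4 - 7*o^3 + 8*o^2 + 28*o - 48) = (o - 2)*(o + 2)*(o^3 - 9*o^2 + 26*o - 24) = (o - 3)*(o - 2)*(o + 2)*(o^2 - 6*o + 8) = (o - 3)*(o - 2)^2*(o + 2)*(o - 4)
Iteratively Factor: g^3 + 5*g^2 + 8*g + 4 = (g + 2)*(g^2 + 3*g + 2) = (g + 1)*(g + 2)*(g + 2)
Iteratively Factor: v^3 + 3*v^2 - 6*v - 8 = (v - 2)*(v^2 + 5*v + 4) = (v - 2)*(v + 1)*(v + 4)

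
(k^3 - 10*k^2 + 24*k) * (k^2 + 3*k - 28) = k^5 - 7*k^4 - 34*k^3 + 352*k^2 - 672*k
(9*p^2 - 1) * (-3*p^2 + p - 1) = -27*p^4 + 9*p^3 - 6*p^2 - p + 1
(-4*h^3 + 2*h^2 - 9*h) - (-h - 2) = -4*h^3 + 2*h^2 - 8*h + 2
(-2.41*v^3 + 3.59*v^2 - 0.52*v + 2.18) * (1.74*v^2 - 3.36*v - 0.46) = -4.1934*v^5 + 14.3442*v^4 - 11.8586*v^3 + 3.889*v^2 - 7.0856*v - 1.0028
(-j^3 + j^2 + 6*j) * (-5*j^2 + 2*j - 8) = 5*j^5 - 7*j^4 - 20*j^3 + 4*j^2 - 48*j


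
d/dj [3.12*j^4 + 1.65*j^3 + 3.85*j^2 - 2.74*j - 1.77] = 12.48*j^3 + 4.95*j^2 + 7.7*j - 2.74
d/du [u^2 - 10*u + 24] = 2*u - 10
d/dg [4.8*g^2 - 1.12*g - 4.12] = 9.6*g - 1.12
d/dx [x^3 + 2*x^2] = x*(3*x + 4)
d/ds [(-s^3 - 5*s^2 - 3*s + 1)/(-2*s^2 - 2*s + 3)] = (2*s^4 + 4*s^3 - 5*s^2 - 26*s - 7)/(4*s^4 + 8*s^3 - 8*s^2 - 12*s + 9)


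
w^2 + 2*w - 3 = (w - 1)*(w + 3)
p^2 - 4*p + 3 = (p - 3)*(p - 1)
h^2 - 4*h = h*(h - 4)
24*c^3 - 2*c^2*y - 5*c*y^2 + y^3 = (-4*c + y)*(-3*c + y)*(2*c + y)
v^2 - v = v*(v - 1)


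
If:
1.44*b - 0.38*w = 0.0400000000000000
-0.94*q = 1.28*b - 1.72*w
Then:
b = 0.263888888888889*w + 0.0277777777777778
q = 1.47044917257683*w - 0.0378250591016548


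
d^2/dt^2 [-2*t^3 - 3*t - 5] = -12*t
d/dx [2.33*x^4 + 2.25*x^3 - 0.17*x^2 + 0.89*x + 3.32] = 9.32*x^3 + 6.75*x^2 - 0.34*x + 0.89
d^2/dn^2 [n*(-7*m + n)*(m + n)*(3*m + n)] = -50*m^2 - 18*m*n + 12*n^2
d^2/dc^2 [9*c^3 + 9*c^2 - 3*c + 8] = 54*c + 18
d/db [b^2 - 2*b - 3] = 2*b - 2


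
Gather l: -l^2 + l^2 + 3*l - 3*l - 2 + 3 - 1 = 0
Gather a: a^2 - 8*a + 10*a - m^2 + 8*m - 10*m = a^2 + 2*a - m^2 - 2*m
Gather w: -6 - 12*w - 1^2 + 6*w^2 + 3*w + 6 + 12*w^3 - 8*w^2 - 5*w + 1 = 12*w^3 - 2*w^2 - 14*w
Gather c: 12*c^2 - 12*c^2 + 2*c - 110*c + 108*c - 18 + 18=0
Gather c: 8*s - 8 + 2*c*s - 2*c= c*(2*s - 2) + 8*s - 8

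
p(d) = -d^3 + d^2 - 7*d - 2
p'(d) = -3*d^2 + 2*d - 7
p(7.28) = -385.79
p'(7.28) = -151.44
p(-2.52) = 37.99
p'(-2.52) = -31.09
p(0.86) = -7.92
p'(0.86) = -7.50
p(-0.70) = 3.73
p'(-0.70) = -9.87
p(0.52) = -5.51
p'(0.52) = -6.77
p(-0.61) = 2.87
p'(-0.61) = -9.34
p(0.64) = -6.33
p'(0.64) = -6.95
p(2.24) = -23.90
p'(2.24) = -17.57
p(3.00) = -41.00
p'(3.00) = -28.00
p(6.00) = -224.00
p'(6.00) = -103.00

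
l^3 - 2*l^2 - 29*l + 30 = (l - 6)*(l - 1)*(l + 5)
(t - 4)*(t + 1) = t^2 - 3*t - 4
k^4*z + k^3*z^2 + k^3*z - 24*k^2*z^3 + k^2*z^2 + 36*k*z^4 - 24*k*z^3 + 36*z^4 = (k - 3*z)*(k - 2*z)*(k + 6*z)*(k*z + z)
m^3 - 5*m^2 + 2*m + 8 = (m - 4)*(m - 2)*(m + 1)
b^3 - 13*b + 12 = (b - 3)*(b - 1)*(b + 4)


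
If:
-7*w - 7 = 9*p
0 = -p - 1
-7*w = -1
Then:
No Solution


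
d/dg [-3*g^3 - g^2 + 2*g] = -9*g^2 - 2*g + 2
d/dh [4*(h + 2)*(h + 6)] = 8*h + 32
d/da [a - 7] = 1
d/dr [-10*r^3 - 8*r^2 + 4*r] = -30*r^2 - 16*r + 4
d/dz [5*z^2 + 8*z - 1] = 10*z + 8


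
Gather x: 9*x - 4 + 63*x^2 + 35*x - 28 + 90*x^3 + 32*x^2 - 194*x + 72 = 90*x^3 + 95*x^2 - 150*x + 40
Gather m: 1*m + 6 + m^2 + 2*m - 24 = m^2 + 3*m - 18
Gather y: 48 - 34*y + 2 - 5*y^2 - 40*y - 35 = -5*y^2 - 74*y + 15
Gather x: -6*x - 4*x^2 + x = -4*x^2 - 5*x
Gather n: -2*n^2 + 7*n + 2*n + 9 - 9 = -2*n^2 + 9*n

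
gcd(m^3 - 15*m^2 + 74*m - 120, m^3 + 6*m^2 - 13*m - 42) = 1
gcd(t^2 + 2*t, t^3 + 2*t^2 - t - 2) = t + 2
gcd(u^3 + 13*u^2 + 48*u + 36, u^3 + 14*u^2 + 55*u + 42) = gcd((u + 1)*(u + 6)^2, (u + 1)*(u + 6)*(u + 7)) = u^2 + 7*u + 6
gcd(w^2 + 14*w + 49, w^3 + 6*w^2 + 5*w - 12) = 1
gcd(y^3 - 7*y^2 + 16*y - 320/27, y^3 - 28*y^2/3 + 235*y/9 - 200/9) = y^2 - 13*y/3 + 40/9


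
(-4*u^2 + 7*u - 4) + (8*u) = -4*u^2 + 15*u - 4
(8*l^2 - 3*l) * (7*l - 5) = 56*l^3 - 61*l^2 + 15*l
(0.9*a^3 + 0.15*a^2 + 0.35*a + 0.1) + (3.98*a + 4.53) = 0.9*a^3 + 0.15*a^2 + 4.33*a + 4.63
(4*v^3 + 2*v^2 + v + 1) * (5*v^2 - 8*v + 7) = 20*v^5 - 22*v^4 + 17*v^3 + 11*v^2 - v + 7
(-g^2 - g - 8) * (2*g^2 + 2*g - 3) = -2*g^4 - 4*g^3 - 15*g^2 - 13*g + 24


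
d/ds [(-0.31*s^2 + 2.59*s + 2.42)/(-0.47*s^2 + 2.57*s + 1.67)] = (0.4206*s^2 + 1.2394*s - 1.8941)/(0.2209*s^4 - 2.4158*s^3 + 5.0351*s^2 + 8.5838*s + 2.7889)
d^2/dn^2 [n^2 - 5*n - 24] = 2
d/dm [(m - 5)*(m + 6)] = 2*m + 1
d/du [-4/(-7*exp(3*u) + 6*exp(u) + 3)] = (24 - 84*exp(2*u))*exp(u)/(-7*exp(3*u) + 6*exp(u) + 3)^2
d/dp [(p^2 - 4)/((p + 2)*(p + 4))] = 6/(p^2 + 8*p + 16)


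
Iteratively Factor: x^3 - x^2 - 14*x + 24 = (x - 3)*(x^2 + 2*x - 8) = (x - 3)*(x + 4)*(x - 2)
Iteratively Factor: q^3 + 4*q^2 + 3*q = (q + 3)*(q^2 + q) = q*(q + 3)*(q + 1)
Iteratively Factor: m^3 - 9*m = (m - 3)*(m^2 + 3*m) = (m - 3)*(m + 3)*(m)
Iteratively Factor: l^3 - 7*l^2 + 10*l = (l - 2)*(l^2 - 5*l) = l*(l - 2)*(l - 5)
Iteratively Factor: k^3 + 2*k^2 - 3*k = (k + 3)*(k^2 - k) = (k - 1)*(k + 3)*(k)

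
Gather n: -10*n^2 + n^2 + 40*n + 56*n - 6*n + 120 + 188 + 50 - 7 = -9*n^2 + 90*n + 351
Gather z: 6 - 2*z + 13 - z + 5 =24 - 3*z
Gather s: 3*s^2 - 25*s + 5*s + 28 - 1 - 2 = 3*s^2 - 20*s + 25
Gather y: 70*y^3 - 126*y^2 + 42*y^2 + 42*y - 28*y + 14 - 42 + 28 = 70*y^3 - 84*y^2 + 14*y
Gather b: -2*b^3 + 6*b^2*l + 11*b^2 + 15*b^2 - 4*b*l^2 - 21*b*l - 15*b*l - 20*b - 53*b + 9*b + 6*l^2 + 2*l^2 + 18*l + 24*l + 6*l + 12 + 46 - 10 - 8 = -2*b^3 + b^2*(6*l + 26) + b*(-4*l^2 - 36*l - 64) + 8*l^2 + 48*l + 40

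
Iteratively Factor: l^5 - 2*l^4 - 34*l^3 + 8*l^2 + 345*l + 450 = (l + 3)*(l^4 - 5*l^3 - 19*l^2 + 65*l + 150) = (l - 5)*(l + 3)*(l^3 - 19*l - 30) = (l - 5)^2*(l + 3)*(l^2 + 5*l + 6) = (l - 5)^2*(l + 2)*(l + 3)*(l + 3)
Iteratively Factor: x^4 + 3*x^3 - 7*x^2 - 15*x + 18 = (x + 3)*(x^3 - 7*x + 6) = (x + 3)^2*(x^2 - 3*x + 2) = (x - 1)*(x + 3)^2*(x - 2)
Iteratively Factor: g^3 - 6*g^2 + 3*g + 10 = (g - 5)*(g^2 - g - 2) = (g - 5)*(g - 2)*(g + 1)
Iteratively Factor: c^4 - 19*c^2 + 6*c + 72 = (c + 2)*(c^3 - 2*c^2 - 15*c + 36) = (c + 2)*(c + 4)*(c^2 - 6*c + 9) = (c - 3)*(c + 2)*(c + 4)*(c - 3)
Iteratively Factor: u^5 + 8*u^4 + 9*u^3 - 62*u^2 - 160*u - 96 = (u - 3)*(u^4 + 11*u^3 + 42*u^2 + 64*u + 32) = (u - 3)*(u + 1)*(u^3 + 10*u^2 + 32*u + 32) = (u - 3)*(u + 1)*(u + 2)*(u^2 + 8*u + 16) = (u - 3)*(u + 1)*(u + 2)*(u + 4)*(u + 4)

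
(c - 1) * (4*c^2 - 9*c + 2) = 4*c^3 - 13*c^2 + 11*c - 2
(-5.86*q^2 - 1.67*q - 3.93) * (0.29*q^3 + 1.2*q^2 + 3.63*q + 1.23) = -1.6994*q^5 - 7.5163*q^4 - 24.4155*q^3 - 17.9859*q^2 - 16.32*q - 4.8339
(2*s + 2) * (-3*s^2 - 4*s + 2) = -6*s^3 - 14*s^2 - 4*s + 4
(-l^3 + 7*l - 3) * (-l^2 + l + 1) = l^5 - l^4 - 8*l^3 + 10*l^2 + 4*l - 3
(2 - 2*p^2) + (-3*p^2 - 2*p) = -5*p^2 - 2*p + 2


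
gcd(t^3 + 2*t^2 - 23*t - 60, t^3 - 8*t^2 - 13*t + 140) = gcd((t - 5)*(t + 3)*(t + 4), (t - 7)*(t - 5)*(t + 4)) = t^2 - t - 20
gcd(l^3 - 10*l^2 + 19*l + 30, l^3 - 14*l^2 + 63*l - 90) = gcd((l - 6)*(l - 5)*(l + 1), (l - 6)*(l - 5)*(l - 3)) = l^2 - 11*l + 30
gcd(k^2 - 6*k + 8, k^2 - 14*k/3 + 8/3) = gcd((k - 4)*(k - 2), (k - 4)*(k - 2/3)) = k - 4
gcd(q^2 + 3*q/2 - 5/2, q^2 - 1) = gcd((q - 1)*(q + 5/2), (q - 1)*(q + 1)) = q - 1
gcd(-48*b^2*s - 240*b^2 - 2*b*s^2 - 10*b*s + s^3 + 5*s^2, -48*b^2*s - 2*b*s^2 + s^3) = -48*b^2 - 2*b*s + s^2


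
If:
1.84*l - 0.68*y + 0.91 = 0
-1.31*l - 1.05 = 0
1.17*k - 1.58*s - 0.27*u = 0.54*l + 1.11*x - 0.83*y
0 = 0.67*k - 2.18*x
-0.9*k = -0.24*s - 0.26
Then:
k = 3.25373134328358*x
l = -0.80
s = 12.2014925373134*x - 1.08333333333333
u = 5.389228436639 - 61.4129353233831*x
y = -0.83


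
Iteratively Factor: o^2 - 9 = (o - 3)*(o + 3)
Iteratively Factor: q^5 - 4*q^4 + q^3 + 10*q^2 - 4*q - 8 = (q - 2)*(q^4 - 2*q^3 - 3*q^2 + 4*q + 4) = (q - 2)*(q + 1)*(q^3 - 3*q^2 + 4) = (q - 2)^2*(q + 1)*(q^2 - q - 2) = (q - 2)^3*(q + 1)*(q + 1)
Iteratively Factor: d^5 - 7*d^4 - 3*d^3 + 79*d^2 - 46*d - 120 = (d - 4)*(d^4 - 3*d^3 - 15*d^2 + 19*d + 30) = (d - 4)*(d + 1)*(d^3 - 4*d^2 - 11*d + 30) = (d - 4)*(d + 1)*(d + 3)*(d^2 - 7*d + 10) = (d - 4)*(d - 2)*(d + 1)*(d + 3)*(d - 5)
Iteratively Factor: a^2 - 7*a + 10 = (a - 2)*(a - 5)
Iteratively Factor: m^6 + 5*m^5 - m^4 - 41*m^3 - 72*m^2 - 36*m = (m + 2)*(m^5 + 3*m^4 - 7*m^3 - 27*m^2 - 18*m) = (m - 3)*(m + 2)*(m^4 + 6*m^3 + 11*m^2 + 6*m) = (m - 3)*(m + 2)^2*(m^3 + 4*m^2 + 3*m) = m*(m - 3)*(m + 2)^2*(m^2 + 4*m + 3) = m*(m - 3)*(m + 2)^2*(m + 3)*(m + 1)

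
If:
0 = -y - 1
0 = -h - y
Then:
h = 1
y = -1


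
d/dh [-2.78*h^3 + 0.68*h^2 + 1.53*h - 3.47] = -8.34*h^2 + 1.36*h + 1.53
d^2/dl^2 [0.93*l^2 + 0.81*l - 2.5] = 1.86000000000000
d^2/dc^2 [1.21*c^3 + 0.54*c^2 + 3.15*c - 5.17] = 7.26*c + 1.08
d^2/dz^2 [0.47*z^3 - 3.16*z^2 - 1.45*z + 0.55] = 2.82*z - 6.32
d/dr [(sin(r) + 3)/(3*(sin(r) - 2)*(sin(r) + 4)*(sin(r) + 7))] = -2*(sin(r)^3 + 9*sin(r)^2 + 27*sin(r) + 37)*cos(r)/(3*(sin(r) - 2)^2*(sin(r) + 4)^2*(sin(r) + 7)^2)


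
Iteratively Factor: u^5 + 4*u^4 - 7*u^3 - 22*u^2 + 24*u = (u + 4)*(u^4 - 7*u^2 + 6*u) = (u - 2)*(u + 4)*(u^3 + 2*u^2 - 3*u) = (u - 2)*(u - 1)*(u + 4)*(u^2 + 3*u) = u*(u - 2)*(u - 1)*(u + 4)*(u + 3)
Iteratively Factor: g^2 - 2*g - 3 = (g + 1)*(g - 3)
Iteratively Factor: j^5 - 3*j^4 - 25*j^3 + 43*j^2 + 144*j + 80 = (j + 1)*(j^4 - 4*j^3 - 21*j^2 + 64*j + 80) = (j - 4)*(j + 1)*(j^3 - 21*j - 20) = (j - 4)*(j + 1)^2*(j^2 - j - 20) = (j - 5)*(j - 4)*(j + 1)^2*(j + 4)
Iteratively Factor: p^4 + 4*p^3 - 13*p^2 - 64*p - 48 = (p + 1)*(p^3 + 3*p^2 - 16*p - 48) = (p + 1)*(p + 4)*(p^2 - p - 12) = (p + 1)*(p + 3)*(p + 4)*(p - 4)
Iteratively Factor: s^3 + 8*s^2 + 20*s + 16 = (s + 2)*(s^2 + 6*s + 8) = (s + 2)*(s + 4)*(s + 2)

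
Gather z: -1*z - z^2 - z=-z^2 - 2*z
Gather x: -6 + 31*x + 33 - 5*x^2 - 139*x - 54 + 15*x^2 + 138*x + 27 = 10*x^2 + 30*x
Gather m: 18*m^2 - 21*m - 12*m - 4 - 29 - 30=18*m^2 - 33*m - 63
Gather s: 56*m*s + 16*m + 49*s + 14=16*m + s*(56*m + 49) + 14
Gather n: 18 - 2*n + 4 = 22 - 2*n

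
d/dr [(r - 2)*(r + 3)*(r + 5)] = 3*r^2 + 12*r - 1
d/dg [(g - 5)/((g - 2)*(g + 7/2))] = 2*(-2*g^2 + 20*g + 1)/(4*g^4 + 12*g^3 - 47*g^2 - 84*g + 196)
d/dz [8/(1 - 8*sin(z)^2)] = 64*sin(2*z)/(3 - 4*cos(2*z))^2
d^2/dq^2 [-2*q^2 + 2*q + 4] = -4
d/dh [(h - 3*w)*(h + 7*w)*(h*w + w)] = w*(3*h^2 + 8*h*w + 2*h - 21*w^2 + 4*w)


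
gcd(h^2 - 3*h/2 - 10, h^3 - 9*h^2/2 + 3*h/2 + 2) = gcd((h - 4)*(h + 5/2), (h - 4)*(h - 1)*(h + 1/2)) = h - 4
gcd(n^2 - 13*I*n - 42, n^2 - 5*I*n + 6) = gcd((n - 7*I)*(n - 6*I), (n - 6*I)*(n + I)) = n - 6*I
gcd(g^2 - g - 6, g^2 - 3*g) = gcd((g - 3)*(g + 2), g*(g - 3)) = g - 3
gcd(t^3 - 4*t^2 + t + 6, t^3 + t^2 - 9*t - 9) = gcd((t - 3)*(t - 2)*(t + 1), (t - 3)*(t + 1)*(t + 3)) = t^2 - 2*t - 3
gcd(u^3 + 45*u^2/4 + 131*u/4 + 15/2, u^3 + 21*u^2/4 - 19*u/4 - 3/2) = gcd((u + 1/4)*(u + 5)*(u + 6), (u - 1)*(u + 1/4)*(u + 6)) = u^2 + 25*u/4 + 3/2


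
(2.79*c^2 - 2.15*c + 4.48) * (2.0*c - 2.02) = 5.58*c^3 - 9.9358*c^2 + 13.303*c - 9.0496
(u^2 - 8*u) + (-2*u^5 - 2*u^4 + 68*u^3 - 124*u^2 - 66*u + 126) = -2*u^5 - 2*u^4 + 68*u^3 - 123*u^2 - 74*u + 126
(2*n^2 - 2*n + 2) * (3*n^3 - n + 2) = 6*n^5 - 6*n^4 + 4*n^3 + 6*n^2 - 6*n + 4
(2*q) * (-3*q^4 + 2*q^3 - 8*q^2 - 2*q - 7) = -6*q^5 + 4*q^4 - 16*q^3 - 4*q^2 - 14*q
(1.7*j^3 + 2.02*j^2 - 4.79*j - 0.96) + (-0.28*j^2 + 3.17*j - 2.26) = 1.7*j^3 + 1.74*j^2 - 1.62*j - 3.22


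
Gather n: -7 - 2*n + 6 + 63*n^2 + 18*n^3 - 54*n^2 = 18*n^3 + 9*n^2 - 2*n - 1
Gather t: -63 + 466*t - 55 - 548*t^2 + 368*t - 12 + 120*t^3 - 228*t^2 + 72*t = 120*t^3 - 776*t^2 + 906*t - 130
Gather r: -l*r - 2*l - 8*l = -l*r - 10*l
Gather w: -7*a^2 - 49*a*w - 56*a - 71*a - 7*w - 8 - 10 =-7*a^2 - 127*a + w*(-49*a - 7) - 18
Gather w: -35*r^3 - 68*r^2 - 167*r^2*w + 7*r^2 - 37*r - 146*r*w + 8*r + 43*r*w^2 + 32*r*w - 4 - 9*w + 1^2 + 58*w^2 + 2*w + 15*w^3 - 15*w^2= -35*r^3 - 61*r^2 - 29*r + 15*w^3 + w^2*(43*r + 43) + w*(-167*r^2 - 114*r - 7) - 3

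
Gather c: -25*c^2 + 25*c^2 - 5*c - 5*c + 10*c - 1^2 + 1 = 0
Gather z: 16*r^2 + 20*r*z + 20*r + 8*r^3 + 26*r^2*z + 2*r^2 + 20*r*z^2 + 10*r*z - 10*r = 8*r^3 + 18*r^2 + 20*r*z^2 + 10*r + z*(26*r^2 + 30*r)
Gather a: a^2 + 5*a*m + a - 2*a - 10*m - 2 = a^2 + a*(5*m - 1) - 10*m - 2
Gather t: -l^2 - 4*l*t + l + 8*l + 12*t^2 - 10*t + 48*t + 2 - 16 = -l^2 + 9*l + 12*t^2 + t*(38 - 4*l) - 14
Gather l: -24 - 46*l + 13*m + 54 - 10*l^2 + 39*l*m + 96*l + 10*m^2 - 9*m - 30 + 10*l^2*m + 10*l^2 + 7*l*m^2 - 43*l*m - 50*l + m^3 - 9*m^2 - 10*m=10*l^2*m + l*(7*m^2 - 4*m) + m^3 + m^2 - 6*m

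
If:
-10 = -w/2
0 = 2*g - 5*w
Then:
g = 50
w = 20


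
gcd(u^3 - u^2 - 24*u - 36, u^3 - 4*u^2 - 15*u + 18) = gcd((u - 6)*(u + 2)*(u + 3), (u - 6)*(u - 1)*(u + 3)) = u^2 - 3*u - 18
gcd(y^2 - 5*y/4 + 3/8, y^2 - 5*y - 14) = 1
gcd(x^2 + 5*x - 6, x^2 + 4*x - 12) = x + 6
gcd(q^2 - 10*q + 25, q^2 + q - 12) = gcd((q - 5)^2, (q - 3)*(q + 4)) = 1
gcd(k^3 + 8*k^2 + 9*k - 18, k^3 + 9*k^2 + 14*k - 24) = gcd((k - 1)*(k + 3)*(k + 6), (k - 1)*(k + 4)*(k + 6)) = k^2 + 5*k - 6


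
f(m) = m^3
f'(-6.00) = 108.00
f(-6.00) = -216.00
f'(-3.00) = 27.00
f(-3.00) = -27.00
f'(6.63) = 131.87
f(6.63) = 291.43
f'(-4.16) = 51.92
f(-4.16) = -71.99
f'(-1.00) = 3.00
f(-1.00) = -1.00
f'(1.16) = 4.04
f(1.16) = 1.56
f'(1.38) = 5.71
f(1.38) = 2.63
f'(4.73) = 67.12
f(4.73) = 105.82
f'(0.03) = 0.00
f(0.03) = 0.00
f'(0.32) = 0.31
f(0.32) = 0.03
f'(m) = 3*m^2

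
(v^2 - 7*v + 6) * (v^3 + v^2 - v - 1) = v^5 - 6*v^4 - 2*v^3 + 12*v^2 + v - 6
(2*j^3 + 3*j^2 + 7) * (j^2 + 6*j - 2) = 2*j^5 + 15*j^4 + 14*j^3 + j^2 + 42*j - 14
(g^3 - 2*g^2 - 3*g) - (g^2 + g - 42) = g^3 - 3*g^2 - 4*g + 42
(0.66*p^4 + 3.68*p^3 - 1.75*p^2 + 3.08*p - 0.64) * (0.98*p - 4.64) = 0.6468*p^5 + 0.544*p^4 - 18.7902*p^3 + 11.1384*p^2 - 14.9184*p + 2.9696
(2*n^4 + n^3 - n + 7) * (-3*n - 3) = -6*n^5 - 9*n^4 - 3*n^3 + 3*n^2 - 18*n - 21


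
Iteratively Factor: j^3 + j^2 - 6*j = (j + 3)*(j^2 - 2*j) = (j - 2)*(j + 3)*(j)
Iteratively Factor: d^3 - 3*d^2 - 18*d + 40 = (d + 4)*(d^2 - 7*d + 10) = (d - 2)*(d + 4)*(d - 5)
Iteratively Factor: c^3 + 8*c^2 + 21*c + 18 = (c + 2)*(c^2 + 6*c + 9) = (c + 2)*(c + 3)*(c + 3)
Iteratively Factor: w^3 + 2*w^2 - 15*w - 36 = (w + 3)*(w^2 - w - 12) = (w + 3)^2*(w - 4)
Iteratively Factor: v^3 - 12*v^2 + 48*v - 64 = (v - 4)*(v^2 - 8*v + 16) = (v - 4)^2*(v - 4)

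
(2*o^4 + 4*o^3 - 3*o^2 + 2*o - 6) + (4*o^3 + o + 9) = 2*o^4 + 8*o^3 - 3*o^2 + 3*o + 3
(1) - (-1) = 2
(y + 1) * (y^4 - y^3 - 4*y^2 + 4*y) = y^5 - 5*y^3 + 4*y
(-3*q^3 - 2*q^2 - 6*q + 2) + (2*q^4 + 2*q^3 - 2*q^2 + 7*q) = 2*q^4 - q^3 - 4*q^2 + q + 2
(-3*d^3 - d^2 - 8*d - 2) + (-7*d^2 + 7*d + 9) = -3*d^3 - 8*d^2 - d + 7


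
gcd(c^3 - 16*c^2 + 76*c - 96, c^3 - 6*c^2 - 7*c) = 1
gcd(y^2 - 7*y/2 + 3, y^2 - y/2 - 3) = y - 2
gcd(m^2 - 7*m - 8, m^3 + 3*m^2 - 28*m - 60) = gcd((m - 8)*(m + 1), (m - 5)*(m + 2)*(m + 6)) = 1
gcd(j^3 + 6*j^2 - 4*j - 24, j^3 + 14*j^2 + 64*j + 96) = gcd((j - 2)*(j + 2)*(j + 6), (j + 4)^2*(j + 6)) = j + 6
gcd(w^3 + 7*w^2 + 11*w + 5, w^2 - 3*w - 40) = w + 5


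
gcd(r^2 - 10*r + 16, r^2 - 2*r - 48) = r - 8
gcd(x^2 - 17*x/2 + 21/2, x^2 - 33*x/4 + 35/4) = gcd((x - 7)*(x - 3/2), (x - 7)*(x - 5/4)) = x - 7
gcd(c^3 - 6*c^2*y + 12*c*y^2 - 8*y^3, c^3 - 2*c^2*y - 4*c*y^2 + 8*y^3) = c^2 - 4*c*y + 4*y^2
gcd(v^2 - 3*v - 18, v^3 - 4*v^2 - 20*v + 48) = v - 6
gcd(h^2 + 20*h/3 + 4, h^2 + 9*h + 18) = h + 6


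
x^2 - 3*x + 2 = (x - 2)*(x - 1)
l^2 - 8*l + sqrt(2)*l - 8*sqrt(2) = (l - 8)*(l + sqrt(2))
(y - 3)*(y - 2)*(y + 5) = y^3 - 19*y + 30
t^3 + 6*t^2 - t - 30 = (t - 2)*(t + 3)*(t + 5)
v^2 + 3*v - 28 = (v - 4)*(v + 7)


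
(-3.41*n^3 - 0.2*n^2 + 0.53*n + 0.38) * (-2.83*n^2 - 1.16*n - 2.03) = 9.6503*n^5 + 4.5216*n^4 + 5.6544*n^3 - 1.2842*n^2 - 1.5167*n - 0.7714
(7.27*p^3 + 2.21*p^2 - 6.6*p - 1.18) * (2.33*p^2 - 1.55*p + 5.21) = 16.9391*p^5 - 6.1192*p^4 + 19.0732*p^3 + 18.9947*p^2 - 32.557*p - 6.1478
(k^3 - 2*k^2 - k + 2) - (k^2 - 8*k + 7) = k^3 - 3*k^2 + 7*k - 5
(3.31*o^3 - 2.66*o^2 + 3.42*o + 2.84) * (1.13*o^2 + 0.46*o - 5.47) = 3.7403*o^5 - 1.4832*o^4 - 15.4647*o^3 + 19.3326*o^2 - 17.401*o - 15.5348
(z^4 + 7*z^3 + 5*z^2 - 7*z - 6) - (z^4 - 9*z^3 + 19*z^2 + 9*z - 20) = 16*z^3 - 14*z^2 - 16*z + 14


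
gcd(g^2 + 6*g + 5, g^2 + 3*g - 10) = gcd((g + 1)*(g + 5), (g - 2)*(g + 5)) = g + 5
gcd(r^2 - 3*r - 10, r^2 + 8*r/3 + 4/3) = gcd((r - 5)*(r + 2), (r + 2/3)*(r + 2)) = r + 2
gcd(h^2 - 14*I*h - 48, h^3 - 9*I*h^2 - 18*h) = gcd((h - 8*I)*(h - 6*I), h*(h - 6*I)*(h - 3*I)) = h - 6*I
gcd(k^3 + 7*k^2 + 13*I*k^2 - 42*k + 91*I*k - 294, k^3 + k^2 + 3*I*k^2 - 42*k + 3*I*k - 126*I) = k + 7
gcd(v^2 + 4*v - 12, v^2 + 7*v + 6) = v + 6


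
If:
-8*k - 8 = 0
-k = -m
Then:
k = -1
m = -1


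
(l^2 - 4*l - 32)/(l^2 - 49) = (l^2 - 4*l - 32)/(l^2 - 49)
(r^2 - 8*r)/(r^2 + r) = (r - 8)/(r + 1)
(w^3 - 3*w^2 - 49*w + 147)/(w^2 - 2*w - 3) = (w^2 - 49)/(w + 1)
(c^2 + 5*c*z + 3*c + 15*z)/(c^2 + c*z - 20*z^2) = (-c - 3)/(-c + 4*z)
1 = 1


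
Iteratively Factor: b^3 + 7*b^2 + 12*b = (b)*(b^2 + 7*b + 12) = b*(b + 4)*(b + 3)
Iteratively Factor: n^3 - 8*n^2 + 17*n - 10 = (n - 5)*(n^2 - 3*n + 2) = (n - 5)*(n - 2)*(n - 1)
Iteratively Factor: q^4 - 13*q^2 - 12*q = (q + 3)*(q^3 - 3*q^2 - 4*q) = (q + 1)*(q + 3)*(q^2 - 4*q) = q*(q + 1)*(q + 3)*(q - 4)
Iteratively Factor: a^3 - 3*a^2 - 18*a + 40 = (a - 2)*(a^2 - a - 20) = (a - 5)*(a - 2)*(a + 4)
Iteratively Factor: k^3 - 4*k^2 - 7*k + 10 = (k - 1)*(k^2 - 3*k - 10) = (k - 5)*(k - 1)*(k + 2)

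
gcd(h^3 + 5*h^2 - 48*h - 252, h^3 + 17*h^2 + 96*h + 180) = h^2 + 12*h + 36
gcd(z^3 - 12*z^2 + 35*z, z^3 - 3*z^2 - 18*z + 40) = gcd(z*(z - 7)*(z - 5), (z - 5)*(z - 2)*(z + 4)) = z - 5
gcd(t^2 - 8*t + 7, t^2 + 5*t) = 1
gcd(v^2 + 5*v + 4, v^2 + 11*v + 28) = v + 4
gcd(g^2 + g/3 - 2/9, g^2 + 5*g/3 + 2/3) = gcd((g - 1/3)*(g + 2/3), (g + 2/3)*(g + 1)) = g + 2/3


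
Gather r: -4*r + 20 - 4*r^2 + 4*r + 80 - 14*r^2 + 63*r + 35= -18*r^2 + 63*r + 135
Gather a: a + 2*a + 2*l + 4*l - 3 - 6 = 3*a + 6*l - 9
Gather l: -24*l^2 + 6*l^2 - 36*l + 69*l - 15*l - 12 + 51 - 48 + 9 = -18*l^2 + 18*l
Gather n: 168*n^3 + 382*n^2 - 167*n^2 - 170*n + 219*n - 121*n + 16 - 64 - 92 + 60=168*n^3 + 215*n^2 - 72*n - 80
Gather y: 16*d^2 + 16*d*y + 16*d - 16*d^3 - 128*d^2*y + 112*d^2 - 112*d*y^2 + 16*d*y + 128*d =-16*d^3 + 128*d^2 - 112*d*y^2 + 144*d + y*(-128*d^2 + 32*d)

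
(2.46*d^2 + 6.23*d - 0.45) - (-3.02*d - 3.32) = 2.46*d^2 + 9.25*d + 2.87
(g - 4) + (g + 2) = 2*g - 2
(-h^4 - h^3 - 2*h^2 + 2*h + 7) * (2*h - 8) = -2*h^5 + 6*h^4 + 4*h^3 + 20*h^2 - 2*h - 56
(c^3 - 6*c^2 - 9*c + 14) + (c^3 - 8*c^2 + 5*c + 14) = 2*c^3 - 14*c^2 - 4*c + 28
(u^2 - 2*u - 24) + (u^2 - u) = 2*u^2 - 3*u - 24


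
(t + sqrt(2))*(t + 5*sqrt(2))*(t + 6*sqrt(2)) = t^3 + 12*sqrt(2)*t^2 + 82*t + 60*sqrt(2)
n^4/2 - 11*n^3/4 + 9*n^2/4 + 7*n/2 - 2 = (n/2 + 1/2)*(n - 4)*(n - 2)*(n - 1/2)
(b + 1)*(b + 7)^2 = b^3 + 15*b^2 + 63*b + 49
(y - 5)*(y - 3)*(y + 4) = y^3 - 4*y^2 - 17*y + 60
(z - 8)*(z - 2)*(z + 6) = z^3 - 4*z^2 - 44*z + 96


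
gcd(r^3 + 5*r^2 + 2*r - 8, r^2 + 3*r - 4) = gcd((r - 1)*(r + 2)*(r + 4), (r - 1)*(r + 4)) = r^2 + 3*r - 4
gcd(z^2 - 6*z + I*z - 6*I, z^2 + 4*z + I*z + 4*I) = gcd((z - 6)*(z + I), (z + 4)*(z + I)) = z + I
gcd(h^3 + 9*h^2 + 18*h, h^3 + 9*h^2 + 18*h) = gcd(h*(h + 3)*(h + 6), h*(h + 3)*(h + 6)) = h^3 + 9*h^2 + 18*h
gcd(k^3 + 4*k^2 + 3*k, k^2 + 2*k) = k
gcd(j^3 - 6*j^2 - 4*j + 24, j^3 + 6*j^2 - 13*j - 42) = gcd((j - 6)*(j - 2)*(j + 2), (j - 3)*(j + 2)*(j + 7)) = j + 2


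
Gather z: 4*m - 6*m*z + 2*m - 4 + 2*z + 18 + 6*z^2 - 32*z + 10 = 6*m + 6*z^2 + z*(-6*m - 30) + 24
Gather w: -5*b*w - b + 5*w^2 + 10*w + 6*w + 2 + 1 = -b + 5*w^2 + w*(16 - 5*b) + 3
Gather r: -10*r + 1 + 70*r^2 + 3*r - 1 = 70*r^2 - 7*r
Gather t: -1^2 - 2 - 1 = -4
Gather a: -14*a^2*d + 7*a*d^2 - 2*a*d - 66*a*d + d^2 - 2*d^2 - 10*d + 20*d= -14*a^2*d + a*(7*d^2 - 68*d) - d^2 + 10*d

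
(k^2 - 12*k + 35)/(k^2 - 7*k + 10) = (k - 7)/(k - 2)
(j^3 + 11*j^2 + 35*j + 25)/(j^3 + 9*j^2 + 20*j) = (j^2 + 6*j + 5)/(j*(j + 4))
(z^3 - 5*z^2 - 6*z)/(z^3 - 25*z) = (z^2 - 5*z - 6)/(z^2 - 25)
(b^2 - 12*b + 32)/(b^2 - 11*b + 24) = (b - 4)/(b - 3)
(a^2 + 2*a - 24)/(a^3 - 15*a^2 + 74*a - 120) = (a + 6)/(a^2 - 11*a + 30)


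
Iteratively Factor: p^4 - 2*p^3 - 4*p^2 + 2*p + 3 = (p + 1)*(p^3 - 3*p^2 - p + 3) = (p + 1)^2*(p^2 - 4*p + 3) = (p - 3)*(p + 1)^2*(p - 1)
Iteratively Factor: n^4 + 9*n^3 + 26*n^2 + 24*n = (n + 3)*(n^3 + 6*n^2 + 8*n) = (n + 2)*(n + 3)*(n^2 + 4*n) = n*(n + 2)*(n + 3)*(n + 4)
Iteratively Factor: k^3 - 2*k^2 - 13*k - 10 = (k - 5)*(k^2 + 3*k + 2) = (k - 5)*(k + 2)*(k + 1)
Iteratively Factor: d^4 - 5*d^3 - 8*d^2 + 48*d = (d - 4)*(d^3 - d^2 - 12*d) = (d - 4)*(d + 3)*(d^2 - 4*d) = (d - 4)^2*(d + 3)*(d)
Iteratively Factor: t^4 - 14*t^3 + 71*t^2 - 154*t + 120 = (t - 2)*(t^3 - 12*t^2 + 47*t - 60) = (t - 3)*(t - 2)*(t^2 - 9*t + 20) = (t - 4)*(t - 3)*(t - 2)*(t - 5)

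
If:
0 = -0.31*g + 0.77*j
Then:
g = 2.48387096774194*j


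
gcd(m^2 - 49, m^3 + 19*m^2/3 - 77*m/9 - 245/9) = m + 7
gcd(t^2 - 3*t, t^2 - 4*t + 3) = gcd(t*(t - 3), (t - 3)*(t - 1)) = t - 3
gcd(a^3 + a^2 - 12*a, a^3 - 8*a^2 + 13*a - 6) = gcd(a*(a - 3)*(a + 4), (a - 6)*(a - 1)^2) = 1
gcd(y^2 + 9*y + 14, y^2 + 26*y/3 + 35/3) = y + 7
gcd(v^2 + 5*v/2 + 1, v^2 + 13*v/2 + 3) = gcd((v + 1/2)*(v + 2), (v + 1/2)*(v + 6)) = v + 1/2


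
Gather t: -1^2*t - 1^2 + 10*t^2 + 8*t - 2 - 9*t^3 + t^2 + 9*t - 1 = -9*t^3 + 11*t^2 + 16*t - 4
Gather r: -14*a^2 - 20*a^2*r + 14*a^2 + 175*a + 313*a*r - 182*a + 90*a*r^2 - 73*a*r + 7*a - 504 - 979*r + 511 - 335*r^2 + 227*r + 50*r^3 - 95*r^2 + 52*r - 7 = 50*r^3 + r^2*(90*a - 430) + r*(-20*a^2 + 240*a - 700)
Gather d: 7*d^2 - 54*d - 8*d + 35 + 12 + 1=7*d^2 - 62*d + 48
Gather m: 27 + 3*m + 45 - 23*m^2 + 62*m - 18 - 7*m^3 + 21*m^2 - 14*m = -7*m^3 - 2*m^2 + 51*m + 54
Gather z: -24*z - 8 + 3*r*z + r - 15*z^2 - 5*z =r - 15*z^2 + z*(3*r - 29) - 8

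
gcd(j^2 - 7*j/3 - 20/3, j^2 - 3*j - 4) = j - 4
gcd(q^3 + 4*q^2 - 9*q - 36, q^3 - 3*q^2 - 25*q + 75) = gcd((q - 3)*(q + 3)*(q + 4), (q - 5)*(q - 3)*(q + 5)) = q - 3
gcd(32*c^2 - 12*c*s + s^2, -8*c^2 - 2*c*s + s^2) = -4*c + s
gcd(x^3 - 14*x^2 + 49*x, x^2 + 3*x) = x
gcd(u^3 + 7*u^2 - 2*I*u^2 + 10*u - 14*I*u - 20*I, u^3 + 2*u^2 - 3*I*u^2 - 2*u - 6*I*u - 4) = u^2 + u*(2 - 2*I) - 4*I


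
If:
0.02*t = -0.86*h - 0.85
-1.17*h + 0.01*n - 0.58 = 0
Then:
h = -0.0232558139534884*t - 0.988372093023256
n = -2.72093023255814*t - 57.6395348837209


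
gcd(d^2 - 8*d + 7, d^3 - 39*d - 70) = d - 7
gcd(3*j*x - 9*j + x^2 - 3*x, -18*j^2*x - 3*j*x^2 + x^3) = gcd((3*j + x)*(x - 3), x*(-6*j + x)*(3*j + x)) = 3*j + x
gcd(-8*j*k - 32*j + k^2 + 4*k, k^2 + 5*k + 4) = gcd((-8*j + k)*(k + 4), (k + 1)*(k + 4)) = k + 4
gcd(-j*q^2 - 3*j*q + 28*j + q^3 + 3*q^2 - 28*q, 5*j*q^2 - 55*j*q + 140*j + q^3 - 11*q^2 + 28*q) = q - 4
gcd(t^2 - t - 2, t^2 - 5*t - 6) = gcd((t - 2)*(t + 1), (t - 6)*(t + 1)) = t + 1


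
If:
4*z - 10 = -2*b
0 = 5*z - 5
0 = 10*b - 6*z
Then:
No Solution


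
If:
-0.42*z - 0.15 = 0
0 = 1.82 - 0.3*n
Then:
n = 6.07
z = -0.36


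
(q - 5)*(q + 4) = q^2 - q - 20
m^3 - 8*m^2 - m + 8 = (m - 8)*(m - 1)*(m + 1)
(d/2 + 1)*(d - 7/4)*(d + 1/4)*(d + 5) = d^4/2 + 11*d^3/4 - 15*d^2/32 - 289*d/32 - 35/16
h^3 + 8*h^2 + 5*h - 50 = (h - 2)*(h + 5)^2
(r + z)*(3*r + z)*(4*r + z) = 12*r^3 + 19*r^2*z + 8*r*z^2 + z^3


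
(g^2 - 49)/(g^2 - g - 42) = (g + 7)/(g + 6)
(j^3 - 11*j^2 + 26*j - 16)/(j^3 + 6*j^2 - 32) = (j^2 - 9*j + 8)/(j^2 + 8*j + 16)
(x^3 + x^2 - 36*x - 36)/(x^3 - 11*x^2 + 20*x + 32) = (x^2 - 36)/(x^2 - 12*x + 32)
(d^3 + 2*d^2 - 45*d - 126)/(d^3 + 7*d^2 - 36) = (d - 7)/(d - 2)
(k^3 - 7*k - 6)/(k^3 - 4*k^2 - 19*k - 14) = (k - 3)/(k - 7)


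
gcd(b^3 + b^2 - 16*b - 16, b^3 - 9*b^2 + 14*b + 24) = b^2 - 3*b - 4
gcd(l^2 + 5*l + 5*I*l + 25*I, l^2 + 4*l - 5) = l + 5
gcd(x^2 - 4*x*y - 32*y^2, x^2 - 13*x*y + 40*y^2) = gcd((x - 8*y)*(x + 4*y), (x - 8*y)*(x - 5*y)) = x - 8*y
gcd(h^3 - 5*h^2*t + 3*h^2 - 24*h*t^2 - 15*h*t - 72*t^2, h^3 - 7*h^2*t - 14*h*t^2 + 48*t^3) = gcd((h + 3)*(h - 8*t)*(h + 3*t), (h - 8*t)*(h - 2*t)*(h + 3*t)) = -h^2 + 5*h*t + 24*t^2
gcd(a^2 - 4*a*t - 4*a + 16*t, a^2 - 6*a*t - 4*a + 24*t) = a - 4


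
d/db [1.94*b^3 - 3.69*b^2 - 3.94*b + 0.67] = 5.82*b^2 - 7.38*b - 3.94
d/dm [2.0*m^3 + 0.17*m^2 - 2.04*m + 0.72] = 6.0*m^2 + 0.34*m - 2.04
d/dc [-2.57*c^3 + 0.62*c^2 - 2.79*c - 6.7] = -7.71*c^2 + 1.24*c - 2.79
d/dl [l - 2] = 1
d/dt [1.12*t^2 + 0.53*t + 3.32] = 2.24*t + 0.53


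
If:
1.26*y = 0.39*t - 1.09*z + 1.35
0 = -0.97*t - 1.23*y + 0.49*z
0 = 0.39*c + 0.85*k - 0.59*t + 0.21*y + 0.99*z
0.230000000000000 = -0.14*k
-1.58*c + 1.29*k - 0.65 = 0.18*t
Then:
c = -2.75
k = -1.64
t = 8.78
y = -3.55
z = 8.48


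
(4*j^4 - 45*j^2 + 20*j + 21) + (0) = 4*j^4 - 45*j^2 + 20*j + 21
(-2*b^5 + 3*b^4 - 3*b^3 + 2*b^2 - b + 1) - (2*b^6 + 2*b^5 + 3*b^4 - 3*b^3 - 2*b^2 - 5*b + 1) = -2*b^6 - 4*b^5 + 4*b^2 + 4*b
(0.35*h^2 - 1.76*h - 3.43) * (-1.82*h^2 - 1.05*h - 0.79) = -0.637*h^4 + 2.8357*h^3 + 7.8141*h^2 + 4.9919*h + 2.7097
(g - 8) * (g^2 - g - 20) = g^3 - 9*g^2 - 12*g + 160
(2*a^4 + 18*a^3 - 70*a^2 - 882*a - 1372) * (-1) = -2*a^4 - 18*a^3 + 70*a^2 + 882*a + 1372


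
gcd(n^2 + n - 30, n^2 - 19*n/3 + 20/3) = n - 5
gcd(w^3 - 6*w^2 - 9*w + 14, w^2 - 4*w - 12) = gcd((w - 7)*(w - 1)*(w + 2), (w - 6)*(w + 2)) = w + 2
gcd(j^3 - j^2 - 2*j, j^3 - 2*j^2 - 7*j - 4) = j + 1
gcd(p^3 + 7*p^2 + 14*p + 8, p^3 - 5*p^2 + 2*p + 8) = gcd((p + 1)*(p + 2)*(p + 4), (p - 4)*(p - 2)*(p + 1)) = p + 1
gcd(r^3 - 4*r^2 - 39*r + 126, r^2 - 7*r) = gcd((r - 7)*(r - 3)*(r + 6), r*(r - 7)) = r - 7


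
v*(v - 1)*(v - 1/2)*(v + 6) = v^4 + 9*v^3/2 - 17*v^2/2 + 3*v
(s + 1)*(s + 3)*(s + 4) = s^3 + 8*s^2 + 19*s + 12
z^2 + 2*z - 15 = (z - 3)*(z + 5)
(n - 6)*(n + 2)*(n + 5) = n^3 + n^2 - 32*n - 60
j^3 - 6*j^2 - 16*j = j*(j - 8)*(j + 2)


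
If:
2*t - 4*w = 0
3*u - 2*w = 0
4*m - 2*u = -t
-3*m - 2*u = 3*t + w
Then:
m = 0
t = 0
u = 0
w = 0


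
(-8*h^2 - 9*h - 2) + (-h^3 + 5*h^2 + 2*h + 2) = -h^3 - 3*h^2 - 7*h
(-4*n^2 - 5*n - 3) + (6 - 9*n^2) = -13*n^2 - 5*n + 3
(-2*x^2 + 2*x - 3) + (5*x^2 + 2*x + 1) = 3*x^2 + 4*x - 2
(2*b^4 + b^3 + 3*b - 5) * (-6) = -12*b^4 - 6*b^3 - 18*b + 30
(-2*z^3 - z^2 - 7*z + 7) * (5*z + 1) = -10*z^4 - 7*z^3 - 36*z^2 + 28*z + 7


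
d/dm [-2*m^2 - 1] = -4*m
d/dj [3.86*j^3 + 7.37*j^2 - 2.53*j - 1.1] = 11.58*j^2 + 14.74*j - 2.53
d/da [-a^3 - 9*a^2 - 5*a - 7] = -3*a^2 - 18*a - 5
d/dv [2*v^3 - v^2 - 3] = 2*v*(3*v - 1)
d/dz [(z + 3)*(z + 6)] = 2*z + 9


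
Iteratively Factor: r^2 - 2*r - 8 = (r - 4)*(r + 2)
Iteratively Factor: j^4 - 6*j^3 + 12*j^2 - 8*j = (j - 2)*(j^3 - 4*j^2 + 4*j) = (j - 2)^2*(j^2 - 2*j) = (j - 2)^3*(j)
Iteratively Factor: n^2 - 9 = (n + 3)*(n - 3)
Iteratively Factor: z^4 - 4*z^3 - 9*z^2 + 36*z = (z - 4)*(z^3 - 9*z) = (z - 4)*(z + 3)*(z^2 - 3*z) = (z - 4)*(z - 3)*(z + 3)*(z)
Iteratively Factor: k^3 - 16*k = (k)*(k^2 - 16) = k*(k + 4)*(k - 4)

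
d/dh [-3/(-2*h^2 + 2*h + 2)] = 3*(1 - 2*h)/(2*(-h^2 + h + 1)^2)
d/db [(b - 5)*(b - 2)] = 2*b - 7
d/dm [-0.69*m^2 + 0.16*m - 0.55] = 0.16 - 1.38*m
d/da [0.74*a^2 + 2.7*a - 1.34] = 1.48*a + 2.7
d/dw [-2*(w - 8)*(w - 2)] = 20 - 4*w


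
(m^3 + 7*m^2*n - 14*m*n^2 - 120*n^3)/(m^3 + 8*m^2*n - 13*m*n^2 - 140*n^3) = (m + 6*n)/(m + 7*n)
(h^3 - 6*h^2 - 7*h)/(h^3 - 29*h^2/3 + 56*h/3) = 3*(h + 1)/(3*h - 8)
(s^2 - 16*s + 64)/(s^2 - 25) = (s^2 - 16*s + 64)/(s^2 - 25)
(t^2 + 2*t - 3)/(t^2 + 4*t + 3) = (t - 1)/(t + 1)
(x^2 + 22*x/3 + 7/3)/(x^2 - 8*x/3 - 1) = (x + 7)/(x - 3)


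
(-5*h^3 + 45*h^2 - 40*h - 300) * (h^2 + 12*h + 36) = -5*h^5 - 15*h^4 + 320*h^3 + 840*h^2 - 5040*h - 10800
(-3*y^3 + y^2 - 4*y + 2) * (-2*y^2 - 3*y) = 6*y^5 + 7*y^4 + 5*y^3 + 8*y^2 - 6*y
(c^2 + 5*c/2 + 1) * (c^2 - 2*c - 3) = c^4 + c^3/2 - 7*c^2 - 19*c/2 - 3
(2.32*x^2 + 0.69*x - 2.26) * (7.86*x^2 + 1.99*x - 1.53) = 18.2352*x^4 + 10.0402*x^3 - 19.9401*x^2 - 5.5531*x + 3.4578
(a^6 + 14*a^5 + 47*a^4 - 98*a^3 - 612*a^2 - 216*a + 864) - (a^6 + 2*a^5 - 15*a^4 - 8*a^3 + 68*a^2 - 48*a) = 12*a^5 + 62*a^4 - 90*a^3 - 680*a^2 - 168*a + 864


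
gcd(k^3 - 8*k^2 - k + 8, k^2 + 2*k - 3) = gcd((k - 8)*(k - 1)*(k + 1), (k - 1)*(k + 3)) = k - 1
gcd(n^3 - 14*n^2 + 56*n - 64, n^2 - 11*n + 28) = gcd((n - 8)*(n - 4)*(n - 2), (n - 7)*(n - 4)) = n - 4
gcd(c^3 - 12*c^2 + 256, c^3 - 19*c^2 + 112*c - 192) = c^2 - 16*c + 64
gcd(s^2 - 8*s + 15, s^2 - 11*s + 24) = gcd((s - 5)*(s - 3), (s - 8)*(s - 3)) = s - 3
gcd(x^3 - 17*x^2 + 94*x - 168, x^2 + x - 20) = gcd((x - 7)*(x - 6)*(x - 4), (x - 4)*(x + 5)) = x - 4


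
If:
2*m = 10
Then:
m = 5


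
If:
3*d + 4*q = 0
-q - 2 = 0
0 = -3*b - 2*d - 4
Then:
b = -28/9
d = 8/3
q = -2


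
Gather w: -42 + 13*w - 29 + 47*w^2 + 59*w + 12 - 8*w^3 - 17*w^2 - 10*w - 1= -8*w^3 + 30*w^2 + 62*w - 60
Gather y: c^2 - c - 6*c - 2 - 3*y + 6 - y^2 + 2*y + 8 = c^2 - 7*c - y^2 - y + 12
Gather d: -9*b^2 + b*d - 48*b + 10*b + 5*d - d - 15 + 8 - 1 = -9*b^2 - 38*b + d*(b + 4) - 8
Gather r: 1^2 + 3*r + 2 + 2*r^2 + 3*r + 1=2*r^2 + 6*r + 4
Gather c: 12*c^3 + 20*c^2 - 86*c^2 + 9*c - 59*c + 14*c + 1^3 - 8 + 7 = 12*c^3 - 66*c^2 - 36*c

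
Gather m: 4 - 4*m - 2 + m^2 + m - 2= m^2 - 3*m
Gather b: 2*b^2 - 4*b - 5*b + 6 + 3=2*b^2 - 9*b + 9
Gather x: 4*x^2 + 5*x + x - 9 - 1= 4*x^2 + 6*x - 10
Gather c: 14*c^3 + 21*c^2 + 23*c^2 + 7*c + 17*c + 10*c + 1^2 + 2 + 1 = 14*c^3 + 44*c^2 + 34*c + 4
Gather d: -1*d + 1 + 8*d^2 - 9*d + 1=8*d^2 - 10*d + 2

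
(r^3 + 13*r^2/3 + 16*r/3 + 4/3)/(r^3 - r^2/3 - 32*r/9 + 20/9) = 3*(3*r^2 + 7*r + 2)/(9*r^2 - 21*r + 10)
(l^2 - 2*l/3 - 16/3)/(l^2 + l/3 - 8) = (l + 2)/(l + 3)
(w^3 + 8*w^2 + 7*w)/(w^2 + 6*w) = (w^2 + 8*w + 7)/(w + 6)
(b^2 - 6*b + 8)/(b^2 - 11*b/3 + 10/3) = 3*(b - 4)/(3*b - 5)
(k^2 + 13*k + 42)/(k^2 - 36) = (k + 7)/(k - 6)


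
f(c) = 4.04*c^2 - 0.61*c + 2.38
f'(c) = 8.08*c - 0.61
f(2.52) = 26.50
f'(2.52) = 19.75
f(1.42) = 9.66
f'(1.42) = 10.86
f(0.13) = 2.37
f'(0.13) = 0.44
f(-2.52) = 29.57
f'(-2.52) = -20.97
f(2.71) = 30.40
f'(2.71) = 21.29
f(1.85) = 15.08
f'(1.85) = 14.34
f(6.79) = 184.50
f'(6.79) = 54.25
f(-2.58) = 30.85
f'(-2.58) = -21.46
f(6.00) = 144.16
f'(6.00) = 47.87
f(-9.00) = 335.11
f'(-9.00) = -73.33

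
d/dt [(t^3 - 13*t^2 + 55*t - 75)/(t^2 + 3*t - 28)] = (t^4 + 6*t^3 - 178*t^2 + 878*t - 1315)/(t^4 + 6*t^3 - 47*t^2 - 168*t + 784)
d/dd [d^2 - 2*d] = 2*d - 2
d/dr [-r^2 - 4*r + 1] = -2*r - 4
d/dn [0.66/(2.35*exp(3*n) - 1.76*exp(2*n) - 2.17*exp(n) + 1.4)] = (-4.653*exp(2*n) + 2.3232*exp(n) + 1.4322)*exp(n)/(2.35*exp(3*n) - 1.76*exp(2*n) - 2.17*exp(n) + 1.4)^2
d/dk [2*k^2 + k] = 4*k + 1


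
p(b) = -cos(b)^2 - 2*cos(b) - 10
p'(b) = 2*sin(b)*cos(b) + 2*sin(b)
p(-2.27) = -9.13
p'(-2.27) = -0.55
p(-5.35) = -11.54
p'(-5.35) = 2.56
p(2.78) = -9.00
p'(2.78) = 0.05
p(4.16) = -9.23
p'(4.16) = -0.81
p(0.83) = -11.81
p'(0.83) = 2.47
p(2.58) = -9.02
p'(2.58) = 0.16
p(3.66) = -9.02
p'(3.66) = -0.13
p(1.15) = -10.98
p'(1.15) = 2.57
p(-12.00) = -12.40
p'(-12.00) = 1.98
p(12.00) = -12.40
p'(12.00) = -1.98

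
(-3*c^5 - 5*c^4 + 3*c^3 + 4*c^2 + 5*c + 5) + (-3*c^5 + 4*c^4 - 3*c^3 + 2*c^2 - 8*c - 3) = -6*c^5 - c^4 + 6*c^2 - 3*c + 2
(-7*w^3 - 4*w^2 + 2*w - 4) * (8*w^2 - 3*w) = -56*w^5 - 11*w^4 + 28*w^3 - 38*w^2 + 12*w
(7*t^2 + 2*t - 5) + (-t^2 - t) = 6*t^2 + t - 5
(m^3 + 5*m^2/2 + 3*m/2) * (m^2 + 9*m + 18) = m^5 + 23*m^4/2 + 42*m^3 + 117*m^2/2 + 27*m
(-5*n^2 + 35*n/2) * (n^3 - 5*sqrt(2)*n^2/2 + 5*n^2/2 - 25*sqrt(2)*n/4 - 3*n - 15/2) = -5*n^5 + 5*n^4 + 25*sqrt(2)*n^4/2 - 25*sqrt(2)*n^3/2 + 235*n^3/4 - 875*sqrt(2)*n^2/8 - 15*n^2 - 525*n/4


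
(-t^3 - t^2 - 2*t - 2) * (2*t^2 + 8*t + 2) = -2*t^5 - 10*t^4 - 14*t^3 - 22*t^2 - 20*t - 4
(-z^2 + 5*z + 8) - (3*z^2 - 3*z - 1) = -4*z^2 + 8*z + 9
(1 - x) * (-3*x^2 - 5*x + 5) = 3*x^3 + 2*x^2 - 10*x + 5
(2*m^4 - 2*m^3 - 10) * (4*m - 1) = 8*m^5 - 10*m^4 + 2*m^3 - 40*m + 10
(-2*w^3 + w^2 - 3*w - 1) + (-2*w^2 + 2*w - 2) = -2*w^3 - w^2 - w - 3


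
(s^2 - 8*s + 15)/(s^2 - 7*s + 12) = (s - 5)/(s - 4)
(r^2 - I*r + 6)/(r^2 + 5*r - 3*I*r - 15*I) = (r + 2*I)/(r + 5)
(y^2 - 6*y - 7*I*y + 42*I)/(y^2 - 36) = (y - 7*I)/(y + 6)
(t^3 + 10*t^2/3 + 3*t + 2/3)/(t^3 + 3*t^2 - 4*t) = (3*t^3 + 10*t^2 + 9*t + 2)/(3*t*(t^2 + 3*t - 4))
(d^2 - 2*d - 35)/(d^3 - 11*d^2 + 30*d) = (d^2 - 2*d - 35)/(d*(d^2 - 11*d + 30))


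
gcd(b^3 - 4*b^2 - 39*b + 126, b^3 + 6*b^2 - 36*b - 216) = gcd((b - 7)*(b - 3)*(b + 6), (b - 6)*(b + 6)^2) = b + 6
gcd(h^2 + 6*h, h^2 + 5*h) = h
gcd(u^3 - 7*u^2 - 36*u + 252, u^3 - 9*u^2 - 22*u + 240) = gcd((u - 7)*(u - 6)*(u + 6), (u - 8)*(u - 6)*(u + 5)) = u - 6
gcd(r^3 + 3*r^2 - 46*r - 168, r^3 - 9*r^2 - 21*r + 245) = r - 7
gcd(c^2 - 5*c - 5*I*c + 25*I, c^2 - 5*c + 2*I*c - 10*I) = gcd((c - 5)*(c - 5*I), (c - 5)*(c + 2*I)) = c - 5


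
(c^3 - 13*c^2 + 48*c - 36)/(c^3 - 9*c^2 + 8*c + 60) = (c^2 - 7*c + 6)/(c^2 - 3*c - 10)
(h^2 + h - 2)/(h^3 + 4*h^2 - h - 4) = (h + 2)/(h^2 + 5*h + 4)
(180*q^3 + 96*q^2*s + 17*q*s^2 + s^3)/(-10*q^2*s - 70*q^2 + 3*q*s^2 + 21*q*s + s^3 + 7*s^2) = (-36*q^2 - 12*q*s - s^2)/(2*q*s + 14*q - s^2 - 7*s)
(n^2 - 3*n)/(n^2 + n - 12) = n/(n + 4)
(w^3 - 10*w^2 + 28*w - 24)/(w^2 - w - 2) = (w^2 - 8*w + 12)/(w + 1)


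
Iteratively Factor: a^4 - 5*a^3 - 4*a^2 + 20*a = (a + 2)*(a^3 - 7*a^2 + 10*a) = (a - 5)*(a + 2)*(a^2 - 2*a) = (a - 5)*(a - 2)*(a + 2)*(a)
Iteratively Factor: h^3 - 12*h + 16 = (h - 2)*(h^2 + 2*h - 8) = (h - 2)^2*(h + 4)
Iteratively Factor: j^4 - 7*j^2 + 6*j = (j - 2)*(j^3 + 2*j^2 - 3*j) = (j - 2)*(j - 1)*(j^2 + 3*j) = j*(j - 2)*(j - 1)*(j + 3)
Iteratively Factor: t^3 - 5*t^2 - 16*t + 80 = (t - 5)*(t^2 - 16) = (t - 5)*(t - 4)*(t + 4)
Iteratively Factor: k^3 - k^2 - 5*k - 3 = (k - 3)*(k^2 + 2*k + 1) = (k - 3)*(k + 1)*(k + 1)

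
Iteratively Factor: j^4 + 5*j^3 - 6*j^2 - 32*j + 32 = (j + 4)*(j^3 + j^2 - 10*j + 8) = (j - 1)*(j + 4)*(j^2 + 2*j - 8) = (j - 2)*(j - 1)*(j + 4)*(j + 4)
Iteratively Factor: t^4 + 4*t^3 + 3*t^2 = (t)*(t^3 + 4*t^2 + 3*t) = t*(t + 3)*(t^2 + t) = t*(t + 1)*(t + 3)*(t)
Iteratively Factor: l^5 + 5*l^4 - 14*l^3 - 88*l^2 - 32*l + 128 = (l - 1)*(l^4 + 6*l^3 - 8*l^2 - 96*l - 128) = (l - 1)*(l + 2)*(l^3 + 4*l^2 - 16*l - 64) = (l - 4)*(l - 1)*(l + 2)*(l^2 + 8*l + 16) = (l - 4)*(l - 1)*(l + 2)*(l + 4)*(l + 4)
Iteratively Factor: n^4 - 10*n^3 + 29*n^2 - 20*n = (n - 5)*(n^3 - 5*n^2 + 4*n) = (n - 5)*(n - 4)*(n^2 - n) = n*(n - 5)*(n - 4)*(n - 1)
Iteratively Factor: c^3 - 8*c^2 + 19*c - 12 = (c - 3)*(c^2 - 5*c + 4) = (c - 4)*(c - 3)*(c - 1)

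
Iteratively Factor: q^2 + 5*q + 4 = (q + 1)*(q + 4)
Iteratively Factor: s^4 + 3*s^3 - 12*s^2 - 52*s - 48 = (s + 2)*(s^3 + s^2 - 14*s - 24) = (s - 4)*(s + 2)*(s^2 + 5*s + 6) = (s - 4)*(s + 2)^2*(s + 3)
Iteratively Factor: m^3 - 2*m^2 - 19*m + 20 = (m - 5)*(m^2 + 3*m - 4) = (m - 5)*(m - 1)*(m + 4)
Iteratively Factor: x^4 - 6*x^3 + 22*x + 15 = (x + 1)*(x^3 - 7*x^2 + 7*x + 15) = (x - 5)*(x + 1)*(x^2 - 2*x - 3) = (x - 5)*(x - 3)*(x + 1)*(x + 1)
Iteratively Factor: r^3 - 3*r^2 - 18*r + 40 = (r - 5)*(r^2 + 2*r - 8) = (r - 5)*(r - 2)*(r + 4)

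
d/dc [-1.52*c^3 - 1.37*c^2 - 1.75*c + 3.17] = -4.56*c^2 - 2.74*c - 1.75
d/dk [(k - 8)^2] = 2*k - 16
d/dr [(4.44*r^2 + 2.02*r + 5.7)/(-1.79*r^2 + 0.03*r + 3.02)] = (3.749*r^2 + 47.2236*r + 5.9294)/(3.2041*r^4 - 0.1074*r^3 - 10.8107*r^2 + 0.1812*r + 9.1204)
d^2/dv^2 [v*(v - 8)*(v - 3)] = 6*v - 22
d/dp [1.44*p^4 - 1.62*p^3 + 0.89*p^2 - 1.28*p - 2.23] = 5.76*p^3 - 4.86*p^2 + 1.78*p - 1.28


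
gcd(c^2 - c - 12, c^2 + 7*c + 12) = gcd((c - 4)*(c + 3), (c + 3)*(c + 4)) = c + 3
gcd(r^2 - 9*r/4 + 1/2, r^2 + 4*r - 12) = r - 2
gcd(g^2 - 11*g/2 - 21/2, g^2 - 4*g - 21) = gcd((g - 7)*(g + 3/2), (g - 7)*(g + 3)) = g - 7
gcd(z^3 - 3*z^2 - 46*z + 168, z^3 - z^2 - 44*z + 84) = z^2 + z - 42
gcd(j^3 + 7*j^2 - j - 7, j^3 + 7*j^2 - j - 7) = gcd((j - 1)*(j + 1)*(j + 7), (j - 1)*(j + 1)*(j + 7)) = j^3 + 7*j^2 - j - 7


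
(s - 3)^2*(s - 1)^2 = s^4 - 8*s^3 + 22*s^2 - 24*s + 9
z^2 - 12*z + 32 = (z - 8)*(z - 4)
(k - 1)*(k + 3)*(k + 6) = k^3 + 8*k^2 + 9*k - 18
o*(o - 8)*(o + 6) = o^3 - 2*o^2 - 48*o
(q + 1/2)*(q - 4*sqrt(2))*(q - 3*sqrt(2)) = q^3 - 7*sqrt(2)*q^2 + q^2/2 - 7*sqrt(2)*q/2 + 24*q + 12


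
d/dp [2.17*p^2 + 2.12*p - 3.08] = 4.34*p + 2.12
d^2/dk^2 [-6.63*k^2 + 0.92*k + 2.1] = -13.2600000000000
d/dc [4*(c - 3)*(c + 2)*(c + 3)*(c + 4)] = 16*c^3 + 72*c^2 - 8*c - 216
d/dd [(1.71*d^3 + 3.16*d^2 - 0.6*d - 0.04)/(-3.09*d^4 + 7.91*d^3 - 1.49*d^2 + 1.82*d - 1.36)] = (5.2839*d^6 + 19.5288*d^5 - 33.1055*d^4 + 15.222*d^3 - 1.1704*d^2 - 8.7144*d + 0.8888)/(9.5481*d^8 - 48.8838*d^7 + 71.7763*d^6 - 34.8194*d^5 + 39.4173*d^4 - 26.9388*d^3 + 7.3652*d^2 - 4.9504*d + 1.8496)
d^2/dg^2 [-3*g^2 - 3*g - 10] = -6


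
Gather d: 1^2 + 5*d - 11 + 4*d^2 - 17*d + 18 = 4*d^2 - 12*d + 8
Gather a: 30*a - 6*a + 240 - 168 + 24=24*a + 96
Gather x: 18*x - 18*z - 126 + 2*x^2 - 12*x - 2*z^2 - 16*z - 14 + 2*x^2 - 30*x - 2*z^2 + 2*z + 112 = 4*x^2 - 24*x - 4*z^2 - 32*z - 28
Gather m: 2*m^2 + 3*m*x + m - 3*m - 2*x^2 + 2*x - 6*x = 2*m^2 + m*(3*x - 2) - 2*x^2 - 4*x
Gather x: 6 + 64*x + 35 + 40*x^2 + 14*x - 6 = 40*x^2 + 78*x + 35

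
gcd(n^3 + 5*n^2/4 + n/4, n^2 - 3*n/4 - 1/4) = n + 1/4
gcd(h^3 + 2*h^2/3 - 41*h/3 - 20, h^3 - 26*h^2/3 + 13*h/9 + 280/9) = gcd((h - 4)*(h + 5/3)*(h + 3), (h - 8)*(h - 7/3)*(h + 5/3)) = h + 5/3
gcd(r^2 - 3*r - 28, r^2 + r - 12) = r + 4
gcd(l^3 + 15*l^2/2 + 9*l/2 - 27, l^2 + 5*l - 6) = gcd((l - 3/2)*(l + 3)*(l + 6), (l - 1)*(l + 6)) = l + 6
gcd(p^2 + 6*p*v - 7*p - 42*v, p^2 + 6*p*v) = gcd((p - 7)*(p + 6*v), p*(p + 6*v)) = p + 6*v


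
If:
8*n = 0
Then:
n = 0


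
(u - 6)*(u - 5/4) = u^2 - 29*u/4 + 15/2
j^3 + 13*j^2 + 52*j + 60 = (j + 2)*(j + 5)*(j + 6)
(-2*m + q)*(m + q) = -2*m^2 - m*q + q^2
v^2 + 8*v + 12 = (v + 2)*(v + 6)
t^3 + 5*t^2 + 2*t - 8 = (t - 1)*(t + 2)*(t + 4)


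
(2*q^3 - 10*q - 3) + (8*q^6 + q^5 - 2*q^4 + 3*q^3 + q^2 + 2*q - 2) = 8*q^6 + q^5 - 2*q^4 + 5*q^3 + q^2 - 8*q - 5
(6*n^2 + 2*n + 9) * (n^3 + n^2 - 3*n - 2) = 6*n^5 + 8*n^4 - 7*n^3 - 9*n^2 - 31*n - 18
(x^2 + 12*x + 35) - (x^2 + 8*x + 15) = 4*x + 20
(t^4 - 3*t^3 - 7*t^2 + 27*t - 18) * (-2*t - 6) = -2*t^5 + 32*t^3 - 12*t^2 - 126*t + 108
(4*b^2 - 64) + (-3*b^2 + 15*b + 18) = b^2 + 15*b - 46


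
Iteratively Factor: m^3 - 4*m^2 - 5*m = (m)*(m^2 - 4*m - 5) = m*(m - 5)*(m + 1)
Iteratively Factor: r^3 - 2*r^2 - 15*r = (r + 3)*(r^2 - 5*r) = (r - 5)*(r + 3)*(r)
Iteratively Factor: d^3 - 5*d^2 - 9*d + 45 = (d + 3)*(d^2 - 8*d + 15) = (d - 5)*(d + 3)*(d - 3)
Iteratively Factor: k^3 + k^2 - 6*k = (k)*(k^2 + k - 6) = k*(k + 3)*(k - 2)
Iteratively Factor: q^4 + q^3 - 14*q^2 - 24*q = (q)*(q^3 + q^2 - 14*q - 24) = q*(q + 3)*(q^2 - 2*q - 8) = q*(q + 2)*(q + 3)*(q - 4)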